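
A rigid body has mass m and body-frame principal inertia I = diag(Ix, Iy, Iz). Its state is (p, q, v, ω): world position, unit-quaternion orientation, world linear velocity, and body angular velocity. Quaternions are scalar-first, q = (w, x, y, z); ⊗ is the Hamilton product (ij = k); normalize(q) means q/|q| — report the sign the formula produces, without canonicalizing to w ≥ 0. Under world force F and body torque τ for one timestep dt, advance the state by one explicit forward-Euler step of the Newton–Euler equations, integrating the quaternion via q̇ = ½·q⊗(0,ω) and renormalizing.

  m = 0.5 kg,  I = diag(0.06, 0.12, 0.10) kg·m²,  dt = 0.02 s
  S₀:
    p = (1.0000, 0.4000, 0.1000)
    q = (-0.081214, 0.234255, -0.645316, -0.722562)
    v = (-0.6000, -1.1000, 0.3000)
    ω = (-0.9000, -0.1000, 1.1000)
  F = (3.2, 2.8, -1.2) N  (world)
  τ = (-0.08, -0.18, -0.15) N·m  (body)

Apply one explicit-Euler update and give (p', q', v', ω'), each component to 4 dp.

new position p' = (0.9880, 0.3780, 0.1060)
v + (F/m)dt = (-0.4720, -0.9880, 0.2520)
gyro term ω×Iω = (0.0022, 0.0396, 0.0054)
(τ − ω×Iω)/I = (-1.3700, -1.8300, -1.5540)
ω' = ω + α·dt = (-0.9274, -0.1366, 1.0689)
q⊗(0,ω) = (0.9411161, -0.7090112, 0.4007467, -0.6935453)
updated quaternion q' = (-0.0718, 0.2271, -0.6412, -0.7294)

p' = (0.9880, 0.3780, 0.1060)
q' = (-0.0718, 0.2271, -0.6412, -0.7294)
v' = (-0.4720, -0.9880, 0.2520)
ω' = (-0.9274, -0.1366, 1.0689)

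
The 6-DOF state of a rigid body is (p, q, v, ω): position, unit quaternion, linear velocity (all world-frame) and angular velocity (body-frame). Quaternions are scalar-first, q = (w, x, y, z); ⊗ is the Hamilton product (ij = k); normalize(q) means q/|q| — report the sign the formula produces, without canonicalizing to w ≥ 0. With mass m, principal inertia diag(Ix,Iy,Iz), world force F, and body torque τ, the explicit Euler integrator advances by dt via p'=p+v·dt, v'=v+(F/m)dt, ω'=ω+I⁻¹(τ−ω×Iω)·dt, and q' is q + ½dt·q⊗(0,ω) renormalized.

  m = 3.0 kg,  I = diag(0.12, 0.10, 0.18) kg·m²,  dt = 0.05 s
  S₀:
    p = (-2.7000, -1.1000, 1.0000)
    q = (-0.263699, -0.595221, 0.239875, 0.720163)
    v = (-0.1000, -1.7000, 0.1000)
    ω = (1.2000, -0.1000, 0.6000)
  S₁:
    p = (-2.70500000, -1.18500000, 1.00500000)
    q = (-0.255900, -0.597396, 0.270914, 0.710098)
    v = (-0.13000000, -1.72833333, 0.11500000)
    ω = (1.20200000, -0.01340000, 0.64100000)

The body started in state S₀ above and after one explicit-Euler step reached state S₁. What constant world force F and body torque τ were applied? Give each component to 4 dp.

F = (-1.8000, -1.7000, 0.9000)
τ = (0.0000, 0.1300, 0.1500)

Δω = ω₁−ω₀ = (0.00200000, 0.08660000, 0.04100000)
τ = I·(Δω/dt) + ω₀×(Iω₀) = (0.0000, 0.1300, 0.1500)
Δv = v₁−v₀ = (-0.03000000, -0.02833333, 0.01500000)
applied force F = (-1.8000, -1.7000, 0.9000)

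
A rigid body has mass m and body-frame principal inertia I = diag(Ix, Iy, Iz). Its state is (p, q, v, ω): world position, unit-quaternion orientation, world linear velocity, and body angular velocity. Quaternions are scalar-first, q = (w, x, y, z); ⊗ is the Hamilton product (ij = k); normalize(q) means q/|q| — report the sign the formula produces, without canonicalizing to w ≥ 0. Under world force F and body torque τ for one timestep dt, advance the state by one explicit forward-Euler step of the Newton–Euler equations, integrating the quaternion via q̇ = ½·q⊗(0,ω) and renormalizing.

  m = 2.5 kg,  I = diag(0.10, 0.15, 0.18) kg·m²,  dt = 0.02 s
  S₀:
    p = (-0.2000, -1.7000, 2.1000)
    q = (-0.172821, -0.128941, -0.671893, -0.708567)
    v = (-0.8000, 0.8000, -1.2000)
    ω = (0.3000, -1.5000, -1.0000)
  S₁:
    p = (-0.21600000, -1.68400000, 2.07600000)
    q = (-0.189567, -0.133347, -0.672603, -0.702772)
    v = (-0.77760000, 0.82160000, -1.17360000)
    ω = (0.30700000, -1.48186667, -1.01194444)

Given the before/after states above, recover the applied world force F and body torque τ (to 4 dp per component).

rate change Δω = (0.00700000, 0.01813333, -0.01194444)
I·α + gyro = (0.0800, 0.1600, -0.1300)
velocity change Δv = (0.02240000, 0.02160000, 0.02640000)
F = m·Δv/dt = (2.8000, 2.7000, 3.3000)

F = (2.8000, 2.7000, 3.3000)
τ = (0.0800, 0.1600, -0.1300)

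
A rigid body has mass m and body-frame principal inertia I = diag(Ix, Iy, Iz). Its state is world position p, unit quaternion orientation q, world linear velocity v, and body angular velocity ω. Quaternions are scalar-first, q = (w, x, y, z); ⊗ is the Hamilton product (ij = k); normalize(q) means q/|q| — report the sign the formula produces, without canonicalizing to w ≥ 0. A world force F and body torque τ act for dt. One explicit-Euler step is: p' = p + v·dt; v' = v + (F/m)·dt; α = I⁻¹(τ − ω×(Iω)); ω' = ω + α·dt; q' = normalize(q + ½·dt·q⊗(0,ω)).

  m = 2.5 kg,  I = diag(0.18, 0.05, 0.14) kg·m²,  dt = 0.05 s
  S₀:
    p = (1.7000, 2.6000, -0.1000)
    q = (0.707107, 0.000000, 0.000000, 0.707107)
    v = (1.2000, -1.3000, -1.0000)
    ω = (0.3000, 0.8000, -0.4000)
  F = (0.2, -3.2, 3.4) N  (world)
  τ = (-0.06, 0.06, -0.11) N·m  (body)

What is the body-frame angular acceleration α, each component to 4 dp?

precession coupling ω×(Iω) = (-0.0288, -0.0048, -0.0312)
angular accel α = (-0.1733, 1.2960, -0.5629)

α = (-0.1733, 1.2960, -0.5629)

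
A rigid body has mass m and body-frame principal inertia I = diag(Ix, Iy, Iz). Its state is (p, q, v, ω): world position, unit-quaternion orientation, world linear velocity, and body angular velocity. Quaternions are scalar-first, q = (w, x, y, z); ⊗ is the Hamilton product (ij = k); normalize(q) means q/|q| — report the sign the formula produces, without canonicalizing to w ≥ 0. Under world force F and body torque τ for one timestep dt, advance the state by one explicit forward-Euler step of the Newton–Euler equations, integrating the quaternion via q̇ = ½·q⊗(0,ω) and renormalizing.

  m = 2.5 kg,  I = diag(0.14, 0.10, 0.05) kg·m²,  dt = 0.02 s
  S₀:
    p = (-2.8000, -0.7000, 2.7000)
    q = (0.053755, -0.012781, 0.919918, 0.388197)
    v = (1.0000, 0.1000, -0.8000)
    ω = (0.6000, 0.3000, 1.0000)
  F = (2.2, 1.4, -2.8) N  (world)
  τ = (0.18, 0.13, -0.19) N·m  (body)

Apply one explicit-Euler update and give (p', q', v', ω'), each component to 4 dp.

precession coupling ω×(Iω) = (-0.0150, 0.0540, -0.0072)
α = I⁻¹(τ − ω×Iω) = (1.3929, 0.7600, -3.6560)
ω' = ω + α·dt = (0.6279, 0.3152, 0.9269)
Hamilton product q⊗(0,ω) = (-0.6565038, 0.8357119, 0.2618257, -0.5020301)
updated quaternion q' = (0.0472, -0.0044, 0.9225, 0.3831)
p + v·dt = (-2.7800, -0.6980, 2.6840)
new velocity v' = (1.0176, 0.1112, -0.8224)

p' = (-2.7800, -0.6980, 2.6840)
q' = (0.0472, -0.0044, 0.9225, 0.3831)
v' = (1.0176, 0.1112, -0.8224)
ω' = (0.6279, 0.3152, 0.9269)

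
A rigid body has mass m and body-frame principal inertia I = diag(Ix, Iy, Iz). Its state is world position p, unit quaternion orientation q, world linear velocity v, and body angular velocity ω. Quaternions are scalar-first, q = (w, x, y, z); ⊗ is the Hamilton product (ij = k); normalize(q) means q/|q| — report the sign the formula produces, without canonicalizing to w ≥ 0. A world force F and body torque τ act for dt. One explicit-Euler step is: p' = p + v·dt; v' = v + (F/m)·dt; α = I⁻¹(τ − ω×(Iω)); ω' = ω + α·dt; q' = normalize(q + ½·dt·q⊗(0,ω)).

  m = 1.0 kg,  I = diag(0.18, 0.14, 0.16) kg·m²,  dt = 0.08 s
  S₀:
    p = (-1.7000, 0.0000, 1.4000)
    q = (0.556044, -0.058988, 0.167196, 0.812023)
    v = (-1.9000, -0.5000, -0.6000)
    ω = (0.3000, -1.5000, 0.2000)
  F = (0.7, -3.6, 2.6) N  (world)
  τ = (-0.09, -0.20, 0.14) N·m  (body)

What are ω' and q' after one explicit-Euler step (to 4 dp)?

ω' = (0.2627, -1.6150, 0.2610)
q' = (0.5592, -0.0023, 0.1438, 0.8165)

ω×(Iω) gyroscopic = (-0.0060, 0.0012, 0.0180)
angular accel α = (-0.4667, -1.4371, 0.7625)
ω' = ω + α·dt = (0.2627, -1.6150, 0.2610)
Hamilton product q⊗(0,ω) = (0.1060858, 1.4182869, -0.5786615, 0.1495320)
updated quaternion q' = (0.5592, -0.0023, 0.1438, 0.8165)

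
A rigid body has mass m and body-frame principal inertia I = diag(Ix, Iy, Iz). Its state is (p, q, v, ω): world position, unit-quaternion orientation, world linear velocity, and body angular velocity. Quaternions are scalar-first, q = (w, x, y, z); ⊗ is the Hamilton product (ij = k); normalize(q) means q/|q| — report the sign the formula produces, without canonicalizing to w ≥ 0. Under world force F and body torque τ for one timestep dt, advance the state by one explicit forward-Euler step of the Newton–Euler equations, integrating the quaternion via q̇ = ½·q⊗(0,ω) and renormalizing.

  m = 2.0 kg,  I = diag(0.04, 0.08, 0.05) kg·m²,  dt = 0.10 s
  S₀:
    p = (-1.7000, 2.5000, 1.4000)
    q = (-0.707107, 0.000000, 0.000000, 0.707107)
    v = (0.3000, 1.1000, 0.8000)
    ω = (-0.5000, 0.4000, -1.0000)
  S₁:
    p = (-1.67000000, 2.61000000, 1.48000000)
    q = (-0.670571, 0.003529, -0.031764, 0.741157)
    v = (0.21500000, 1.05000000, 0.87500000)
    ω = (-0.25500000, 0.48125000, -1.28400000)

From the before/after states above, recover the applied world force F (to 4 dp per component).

F = (-1.7000, -1.0000, 1.5000)

v₁ − v₀ = (-0.08500000, -0.05000000, 0.07500000)
F = m·Δv/dt = (-1.7000, -1.0000, 1.5000)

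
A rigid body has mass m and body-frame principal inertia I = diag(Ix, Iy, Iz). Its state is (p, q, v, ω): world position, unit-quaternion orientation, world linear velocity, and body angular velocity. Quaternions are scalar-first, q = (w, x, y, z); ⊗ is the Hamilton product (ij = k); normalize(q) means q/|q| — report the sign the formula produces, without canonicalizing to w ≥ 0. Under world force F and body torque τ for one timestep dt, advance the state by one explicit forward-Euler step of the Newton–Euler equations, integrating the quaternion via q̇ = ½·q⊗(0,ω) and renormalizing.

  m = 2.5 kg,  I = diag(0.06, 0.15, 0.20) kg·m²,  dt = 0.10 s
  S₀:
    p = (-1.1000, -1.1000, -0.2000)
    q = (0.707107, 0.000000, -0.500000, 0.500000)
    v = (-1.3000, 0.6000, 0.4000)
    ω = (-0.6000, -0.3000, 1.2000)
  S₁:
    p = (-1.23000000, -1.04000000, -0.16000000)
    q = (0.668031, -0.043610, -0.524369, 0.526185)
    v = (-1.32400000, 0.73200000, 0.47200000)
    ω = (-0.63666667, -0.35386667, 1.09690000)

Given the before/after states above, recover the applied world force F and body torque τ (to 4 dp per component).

rate change Δω = (-0.03666667, -0.05386667, -0.10310000)
τ = I·(Δω/dt) + ω₀×(Iω₀) = (-0.0400, 0.0200, -0.1900)
velocity change Δv = (-0.02400000, 0.13200000, 0.07200000)
m·(v₁−v₀)/dt = (-0.6000, 3.3000, 1.8000)

F = (-0.6000, 3.3000, 1.8000)
τ = (-0.0400, 0.0200, -0.1900)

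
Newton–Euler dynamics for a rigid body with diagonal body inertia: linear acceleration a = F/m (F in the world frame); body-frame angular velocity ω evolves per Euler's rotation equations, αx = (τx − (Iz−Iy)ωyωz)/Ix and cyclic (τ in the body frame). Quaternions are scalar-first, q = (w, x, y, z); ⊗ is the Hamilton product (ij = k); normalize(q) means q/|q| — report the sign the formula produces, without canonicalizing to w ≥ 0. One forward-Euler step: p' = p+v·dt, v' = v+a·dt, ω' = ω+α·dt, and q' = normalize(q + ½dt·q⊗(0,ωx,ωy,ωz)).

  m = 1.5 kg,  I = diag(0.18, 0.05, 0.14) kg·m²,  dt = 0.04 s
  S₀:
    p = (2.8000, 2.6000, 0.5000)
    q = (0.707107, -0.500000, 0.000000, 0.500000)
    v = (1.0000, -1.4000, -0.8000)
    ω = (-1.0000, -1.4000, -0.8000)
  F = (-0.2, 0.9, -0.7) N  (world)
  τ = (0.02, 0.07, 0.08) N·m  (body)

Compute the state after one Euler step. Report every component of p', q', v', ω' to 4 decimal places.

p' = (2.8400, 2.5440, 0.4680)
q' = (0.7046, -0.4998, -0.0378, 0.5023)
v' = (0.9947, -1.3760, -0.8187)
ω' = (-1.0180, -1.3696, -0.7251)

p' = p + v·dt = (2.8400, 2.5440, 0.4680)
v' = v + a·dt = (0.9947, -1.3760, -0.8187)
precession coupling ω×(Iω) = (0.1008, 0.0320, -0.1820)
α = I⁻¹(τ − ω×Iω) = (-0.4489, 0.7600, 1.8714)
ω' = ω + α·dt = (-1.0180, -1.3696, -0.7251)
q⊗(0,ω) = (-0.1000000, -0.0071070, -1.8899498, 0.1343144)
updated quaternion q' = (0.7046, -0.4998, -0.0378, 0.5023)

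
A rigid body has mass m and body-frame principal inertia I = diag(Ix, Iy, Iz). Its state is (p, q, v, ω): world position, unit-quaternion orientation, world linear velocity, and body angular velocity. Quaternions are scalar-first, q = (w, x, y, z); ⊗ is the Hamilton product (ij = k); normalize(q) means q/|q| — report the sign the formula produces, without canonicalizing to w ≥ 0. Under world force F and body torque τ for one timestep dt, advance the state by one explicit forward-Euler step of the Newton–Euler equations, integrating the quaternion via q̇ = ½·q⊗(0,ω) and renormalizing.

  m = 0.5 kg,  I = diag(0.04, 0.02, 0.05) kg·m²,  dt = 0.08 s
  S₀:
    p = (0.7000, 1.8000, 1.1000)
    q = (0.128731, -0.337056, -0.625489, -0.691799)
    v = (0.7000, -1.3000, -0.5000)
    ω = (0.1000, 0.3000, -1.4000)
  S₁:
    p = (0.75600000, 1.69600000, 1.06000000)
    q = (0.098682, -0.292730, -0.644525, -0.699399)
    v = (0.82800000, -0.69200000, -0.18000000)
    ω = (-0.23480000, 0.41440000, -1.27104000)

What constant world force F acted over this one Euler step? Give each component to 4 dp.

F = (0.8000, 3.8000, 2.0000)

v₁ − v₀ = (0.12800000, 0.60800000, 0.32000000)
F = m·Δv/dt = (0.8000, 3.8000, 2.0000)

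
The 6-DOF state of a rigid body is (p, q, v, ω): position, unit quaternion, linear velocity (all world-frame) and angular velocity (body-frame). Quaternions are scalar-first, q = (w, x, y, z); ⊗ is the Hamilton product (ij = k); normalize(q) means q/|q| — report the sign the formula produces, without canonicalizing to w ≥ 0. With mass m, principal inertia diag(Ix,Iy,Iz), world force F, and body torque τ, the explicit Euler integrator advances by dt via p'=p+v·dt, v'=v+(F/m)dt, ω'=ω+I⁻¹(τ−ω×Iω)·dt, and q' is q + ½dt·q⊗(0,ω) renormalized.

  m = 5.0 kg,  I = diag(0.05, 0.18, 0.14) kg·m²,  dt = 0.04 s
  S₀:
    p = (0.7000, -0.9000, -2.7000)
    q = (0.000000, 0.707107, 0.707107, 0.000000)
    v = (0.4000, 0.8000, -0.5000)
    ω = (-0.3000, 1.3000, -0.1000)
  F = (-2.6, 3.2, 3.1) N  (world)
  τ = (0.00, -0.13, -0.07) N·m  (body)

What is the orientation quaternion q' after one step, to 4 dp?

Hamilton product q⊗(0,ω) = (-0.7071070, -0.0707107, 0.0707107, 1.1313712)
updated quaternion q' = (-0.0141, 0.7054, 0.7083, 0.0226)

q' = (-0.0141, 0.7054, 0.7083, 0.0226)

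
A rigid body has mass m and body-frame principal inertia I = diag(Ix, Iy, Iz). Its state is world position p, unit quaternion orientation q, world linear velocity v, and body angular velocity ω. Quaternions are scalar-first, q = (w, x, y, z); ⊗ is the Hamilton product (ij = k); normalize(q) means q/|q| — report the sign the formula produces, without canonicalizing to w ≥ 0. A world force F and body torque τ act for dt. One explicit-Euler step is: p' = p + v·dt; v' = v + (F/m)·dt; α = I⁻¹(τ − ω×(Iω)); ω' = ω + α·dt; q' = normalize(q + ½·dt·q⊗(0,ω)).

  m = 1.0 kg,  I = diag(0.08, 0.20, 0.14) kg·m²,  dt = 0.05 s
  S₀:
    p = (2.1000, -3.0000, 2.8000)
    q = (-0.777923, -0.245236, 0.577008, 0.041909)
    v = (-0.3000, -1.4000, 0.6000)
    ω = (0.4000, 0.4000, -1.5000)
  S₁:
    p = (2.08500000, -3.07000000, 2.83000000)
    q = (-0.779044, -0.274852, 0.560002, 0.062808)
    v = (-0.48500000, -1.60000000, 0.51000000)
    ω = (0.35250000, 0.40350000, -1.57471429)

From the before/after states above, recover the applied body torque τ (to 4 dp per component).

rate change Δω = (-0.04750000, 0.00350000, -0.07471429)
τ = I·(Δω/dt) + ω₀×(Iω₀) = (-0.0400, 0.0500, -0.1900)

τ = (-0.0400, 0.0500, -0.1900)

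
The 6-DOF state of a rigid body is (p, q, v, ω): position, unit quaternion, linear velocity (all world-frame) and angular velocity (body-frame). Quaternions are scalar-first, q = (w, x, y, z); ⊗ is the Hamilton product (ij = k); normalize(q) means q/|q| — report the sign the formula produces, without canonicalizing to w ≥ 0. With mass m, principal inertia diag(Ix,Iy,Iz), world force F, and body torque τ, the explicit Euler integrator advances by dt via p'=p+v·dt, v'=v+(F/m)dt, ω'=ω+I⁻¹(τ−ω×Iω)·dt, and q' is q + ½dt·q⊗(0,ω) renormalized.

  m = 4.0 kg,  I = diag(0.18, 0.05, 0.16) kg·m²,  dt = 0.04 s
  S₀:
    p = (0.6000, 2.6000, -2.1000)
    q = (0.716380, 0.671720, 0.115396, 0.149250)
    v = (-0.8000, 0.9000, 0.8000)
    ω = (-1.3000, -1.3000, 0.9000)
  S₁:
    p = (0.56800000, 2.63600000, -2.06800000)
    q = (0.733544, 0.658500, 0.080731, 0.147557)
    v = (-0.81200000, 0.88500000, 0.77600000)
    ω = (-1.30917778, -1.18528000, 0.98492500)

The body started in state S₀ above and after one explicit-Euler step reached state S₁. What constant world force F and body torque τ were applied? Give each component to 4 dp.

F = (-1.2000, -1.5000, -2.4000)
τ = (-0.1700, 0.1200, 0.1200)

v₁ − v₀ = (-0.01200000, -0.01500000, -0.02400000)
F = m·Δv/dt = (-1.2000, -1.5000, -2.4000)
ω₁ − ω₀ = (-0.00917778, 0.11472000, 0.08492500)
precession coupling = (-0.1287, -0.0234, -0.2197)
applied torque τ = (-0.1700, 0.1200, 0.1200)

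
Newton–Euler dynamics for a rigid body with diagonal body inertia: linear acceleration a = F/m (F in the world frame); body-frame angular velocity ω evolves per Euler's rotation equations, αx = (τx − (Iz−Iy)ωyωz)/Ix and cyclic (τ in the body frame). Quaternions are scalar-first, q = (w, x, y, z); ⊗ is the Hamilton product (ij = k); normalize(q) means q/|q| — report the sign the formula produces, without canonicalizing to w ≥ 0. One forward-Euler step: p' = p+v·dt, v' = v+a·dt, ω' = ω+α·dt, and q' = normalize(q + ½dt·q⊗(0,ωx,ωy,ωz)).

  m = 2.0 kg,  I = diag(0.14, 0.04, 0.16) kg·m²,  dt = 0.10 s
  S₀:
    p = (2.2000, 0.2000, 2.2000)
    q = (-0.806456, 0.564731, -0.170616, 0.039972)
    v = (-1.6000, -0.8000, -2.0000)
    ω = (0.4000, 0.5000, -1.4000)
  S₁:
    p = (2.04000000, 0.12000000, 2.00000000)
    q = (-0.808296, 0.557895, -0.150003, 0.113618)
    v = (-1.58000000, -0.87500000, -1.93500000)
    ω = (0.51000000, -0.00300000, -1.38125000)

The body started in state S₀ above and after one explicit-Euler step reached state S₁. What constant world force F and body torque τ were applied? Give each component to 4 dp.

rate change Δω = (0.11000000, -0.50300000, 0.01875000)
precession coupling = (-0.0840, 0.0112, -0.0200)
I·α + gyro = (0.0700, -0.1900, 0.0100)
v₁ − v₀ = (0.02000000, -0.07500000, 0.06500000)
applied force F = (0.4000, -1.5000, 1.3000)

F = (0.4000, -1.5000, 1.3000)
τ = (0.0700, -0.1900, 0.0100)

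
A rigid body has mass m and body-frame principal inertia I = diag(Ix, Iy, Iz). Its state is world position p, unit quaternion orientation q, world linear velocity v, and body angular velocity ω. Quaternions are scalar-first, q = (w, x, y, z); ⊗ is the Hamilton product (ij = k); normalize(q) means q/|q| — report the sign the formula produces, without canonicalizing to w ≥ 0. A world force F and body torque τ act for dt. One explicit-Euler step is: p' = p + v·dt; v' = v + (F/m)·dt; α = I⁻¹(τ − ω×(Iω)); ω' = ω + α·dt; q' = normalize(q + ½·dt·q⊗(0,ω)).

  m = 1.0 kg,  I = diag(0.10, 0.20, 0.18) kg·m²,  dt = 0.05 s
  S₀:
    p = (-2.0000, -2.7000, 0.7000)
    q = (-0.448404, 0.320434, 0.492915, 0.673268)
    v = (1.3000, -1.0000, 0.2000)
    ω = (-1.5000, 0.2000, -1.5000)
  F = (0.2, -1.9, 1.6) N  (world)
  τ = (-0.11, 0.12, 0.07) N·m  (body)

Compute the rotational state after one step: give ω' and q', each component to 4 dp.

gyro term ω×Iω = (0.0060, -0.1800, -0.0300)
angular accel α = (-1.1600, 1.5000, 0.5556)
ω + α·dt = (-1.5580, 0.2750, -1.4722)
q⊗(0,ω) = (1.3919700, -0.2014201, -0.6189318, 1.4760653)
q + ½dt·q⊗(0,ω), renormalized = (-0.4130, 0.3150, 0.4768, 0.7092)

ω' = (-1.5580, 0.2750, -1.4722)
q' = (-0.4130, 0.3150, 0.4768, 0.7092)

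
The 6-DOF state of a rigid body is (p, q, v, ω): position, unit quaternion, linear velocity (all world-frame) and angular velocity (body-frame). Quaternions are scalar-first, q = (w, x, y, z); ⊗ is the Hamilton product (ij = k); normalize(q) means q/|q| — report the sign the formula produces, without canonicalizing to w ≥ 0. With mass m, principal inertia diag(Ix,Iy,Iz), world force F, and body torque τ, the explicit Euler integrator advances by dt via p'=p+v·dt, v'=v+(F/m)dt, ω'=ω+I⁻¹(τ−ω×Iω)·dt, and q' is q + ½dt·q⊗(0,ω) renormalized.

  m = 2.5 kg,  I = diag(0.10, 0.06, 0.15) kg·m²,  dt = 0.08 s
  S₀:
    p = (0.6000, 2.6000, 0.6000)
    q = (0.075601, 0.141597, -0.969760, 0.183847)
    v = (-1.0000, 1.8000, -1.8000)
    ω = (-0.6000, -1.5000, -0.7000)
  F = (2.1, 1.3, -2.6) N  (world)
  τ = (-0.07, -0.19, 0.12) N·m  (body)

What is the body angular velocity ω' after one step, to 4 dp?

ω' = (-0.7316, -1.7253, -0.6168)

precession coupling ω×(Iω) = (0.0945, -0.0210, -0.0360)
(τ − ω×Iω)/I = (-1.6450, -2.8167, 1.0400)
new body rate ω' = (-0.7316, -1.7253, -0.6168)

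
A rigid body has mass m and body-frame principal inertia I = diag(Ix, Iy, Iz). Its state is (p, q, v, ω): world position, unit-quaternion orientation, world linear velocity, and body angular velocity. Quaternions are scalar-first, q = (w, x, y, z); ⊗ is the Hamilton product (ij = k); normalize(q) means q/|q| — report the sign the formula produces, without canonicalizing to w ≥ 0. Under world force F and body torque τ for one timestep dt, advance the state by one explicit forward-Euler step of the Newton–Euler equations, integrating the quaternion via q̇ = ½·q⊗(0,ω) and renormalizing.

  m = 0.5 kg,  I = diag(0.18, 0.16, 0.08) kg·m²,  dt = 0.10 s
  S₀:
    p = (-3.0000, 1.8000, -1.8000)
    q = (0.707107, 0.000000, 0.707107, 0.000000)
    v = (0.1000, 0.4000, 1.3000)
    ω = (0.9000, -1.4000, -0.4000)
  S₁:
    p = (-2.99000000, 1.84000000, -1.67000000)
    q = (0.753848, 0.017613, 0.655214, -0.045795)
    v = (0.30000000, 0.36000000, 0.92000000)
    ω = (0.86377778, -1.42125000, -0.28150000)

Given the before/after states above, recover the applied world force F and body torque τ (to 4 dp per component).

F = (1.0000, -0.2000, -1.9000)
τ = (-0.1100, -0.0700, 0.1200)

ω₁ − ω₀ = (-0.03622222, -0.02125000, 0.11850000)
gyro term ω₀×Iω₀ = (-0.0448, -0.0360, 0.0252)
I·α + gyro = (-0.1100, -0.0700, 0.1200)
v₁ − v₀ = (0.20000000, -0.04000000, -0.38000000)
applied force F = (1.0000, -0.2000, -1.9000)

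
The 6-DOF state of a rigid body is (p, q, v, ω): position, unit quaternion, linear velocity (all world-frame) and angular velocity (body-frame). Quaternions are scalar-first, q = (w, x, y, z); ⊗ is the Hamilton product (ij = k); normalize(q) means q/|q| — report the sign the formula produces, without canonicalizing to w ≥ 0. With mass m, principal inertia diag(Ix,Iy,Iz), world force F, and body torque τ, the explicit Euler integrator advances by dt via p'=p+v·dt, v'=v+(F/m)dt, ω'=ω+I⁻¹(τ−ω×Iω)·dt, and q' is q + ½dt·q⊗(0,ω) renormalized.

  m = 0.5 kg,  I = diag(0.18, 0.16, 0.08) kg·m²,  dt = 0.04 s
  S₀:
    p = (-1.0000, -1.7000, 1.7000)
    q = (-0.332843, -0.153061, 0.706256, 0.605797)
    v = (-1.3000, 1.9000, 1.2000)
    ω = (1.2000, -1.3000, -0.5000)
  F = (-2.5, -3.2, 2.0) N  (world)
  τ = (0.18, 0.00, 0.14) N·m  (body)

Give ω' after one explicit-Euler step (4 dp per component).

(τ − ω×Iω)/I = (1.2889, 0.3750, 1.3600)
ω + α·dt = (1.2516, -1.2850, -0.4456)

ω' = (1.2516, -1.2850, -0.4456)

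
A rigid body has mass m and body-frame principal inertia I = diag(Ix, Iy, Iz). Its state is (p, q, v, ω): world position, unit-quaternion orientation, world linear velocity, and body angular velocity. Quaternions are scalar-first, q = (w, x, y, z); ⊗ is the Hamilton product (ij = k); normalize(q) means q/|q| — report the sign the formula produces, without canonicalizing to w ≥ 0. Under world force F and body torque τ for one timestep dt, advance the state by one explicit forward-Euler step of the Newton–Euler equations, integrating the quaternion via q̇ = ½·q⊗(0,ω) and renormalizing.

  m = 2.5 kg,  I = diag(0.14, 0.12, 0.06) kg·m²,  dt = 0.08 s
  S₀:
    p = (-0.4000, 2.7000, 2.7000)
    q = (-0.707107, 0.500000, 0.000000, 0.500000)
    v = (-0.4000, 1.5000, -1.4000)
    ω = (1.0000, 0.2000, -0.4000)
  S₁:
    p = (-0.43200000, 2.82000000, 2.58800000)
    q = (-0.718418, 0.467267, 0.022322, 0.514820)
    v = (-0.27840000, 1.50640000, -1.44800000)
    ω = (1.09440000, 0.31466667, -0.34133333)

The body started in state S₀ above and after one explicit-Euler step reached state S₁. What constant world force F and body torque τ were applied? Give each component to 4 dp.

Δv = v₁−v₀ = (0.12160000, 0.00640000, -0.04800000)
applied force F = (3.8000, 0.2000, -1.5000)
rate change Δω = (0.09440000, 0.11466667, 0.05866667)
τ = I·(Δω/dt) + ω₀×(Iω₀) = (0.1700, 0.1400, 0.0400)

F = (3.8000, 0.2000, -1.5000)
τ = (0.1700, 0.1400, 0.0400)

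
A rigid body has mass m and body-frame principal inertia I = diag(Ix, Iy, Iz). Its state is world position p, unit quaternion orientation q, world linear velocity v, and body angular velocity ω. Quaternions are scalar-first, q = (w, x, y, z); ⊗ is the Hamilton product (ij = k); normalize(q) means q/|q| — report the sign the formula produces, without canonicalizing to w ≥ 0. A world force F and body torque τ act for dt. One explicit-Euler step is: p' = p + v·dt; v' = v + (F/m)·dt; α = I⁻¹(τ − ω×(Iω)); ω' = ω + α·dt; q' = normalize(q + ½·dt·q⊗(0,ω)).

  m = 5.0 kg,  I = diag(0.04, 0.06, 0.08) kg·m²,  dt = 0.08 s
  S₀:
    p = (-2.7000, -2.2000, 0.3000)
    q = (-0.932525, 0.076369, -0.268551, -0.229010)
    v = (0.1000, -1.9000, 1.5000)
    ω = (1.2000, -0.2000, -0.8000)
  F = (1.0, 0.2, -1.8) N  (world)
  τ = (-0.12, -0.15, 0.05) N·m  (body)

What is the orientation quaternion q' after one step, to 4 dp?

Hamilton product q⊗(0,ω) = (-0.3285610, -0.9499912, -0.0272118, 1.0530074)
q + ½dt·q⊗(0,ω), renormalized = (-0.9441, 0.0383, -0.2692, -0.1866)

q' = (-0.9441, 0.0383, -0.2692, -0.1866)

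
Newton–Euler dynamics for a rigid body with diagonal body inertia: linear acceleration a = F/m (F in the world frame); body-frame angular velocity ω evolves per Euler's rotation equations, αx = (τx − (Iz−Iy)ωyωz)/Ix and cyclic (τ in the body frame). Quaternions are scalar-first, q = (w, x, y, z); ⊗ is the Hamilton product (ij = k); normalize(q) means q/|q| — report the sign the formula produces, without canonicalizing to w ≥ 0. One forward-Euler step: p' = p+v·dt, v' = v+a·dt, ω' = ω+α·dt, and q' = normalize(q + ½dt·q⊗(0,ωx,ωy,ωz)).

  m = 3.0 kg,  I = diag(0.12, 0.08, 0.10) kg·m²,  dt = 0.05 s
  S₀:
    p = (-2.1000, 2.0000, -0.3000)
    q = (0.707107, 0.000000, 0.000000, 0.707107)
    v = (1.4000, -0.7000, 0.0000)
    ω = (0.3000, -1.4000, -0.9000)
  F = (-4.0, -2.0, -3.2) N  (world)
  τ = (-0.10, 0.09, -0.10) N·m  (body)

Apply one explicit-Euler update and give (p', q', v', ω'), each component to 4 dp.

p' = (-2.0300, 1.9650, -0.3000)
q' = (0.7224, 0.0300, -0.0194, 0.6906)
v' = (1.3333, -0.7333, -0.0533)
ω' = (0.2478, -1.3404, -0.9584)

p + v·dt = (-2.0300, 1.9650, -0.3000)
v + (F/m)dt = (1.3333, -0.7333, -0.0533)
(τ − ω×Iω)/I = (-1.0433, 1.1925, -1.1680)
new body rate ω' = (0.2478, -1.3404, -0.9584)
2q̇ = q⊗(0,ω) = (0.6363963, 1.2020819, -0.7778177, -0.6363963)
q' = normalize(q + ½dt·q⊗(0,ω)) = (0.7224, 0.0300, -0.0194, 0.6906)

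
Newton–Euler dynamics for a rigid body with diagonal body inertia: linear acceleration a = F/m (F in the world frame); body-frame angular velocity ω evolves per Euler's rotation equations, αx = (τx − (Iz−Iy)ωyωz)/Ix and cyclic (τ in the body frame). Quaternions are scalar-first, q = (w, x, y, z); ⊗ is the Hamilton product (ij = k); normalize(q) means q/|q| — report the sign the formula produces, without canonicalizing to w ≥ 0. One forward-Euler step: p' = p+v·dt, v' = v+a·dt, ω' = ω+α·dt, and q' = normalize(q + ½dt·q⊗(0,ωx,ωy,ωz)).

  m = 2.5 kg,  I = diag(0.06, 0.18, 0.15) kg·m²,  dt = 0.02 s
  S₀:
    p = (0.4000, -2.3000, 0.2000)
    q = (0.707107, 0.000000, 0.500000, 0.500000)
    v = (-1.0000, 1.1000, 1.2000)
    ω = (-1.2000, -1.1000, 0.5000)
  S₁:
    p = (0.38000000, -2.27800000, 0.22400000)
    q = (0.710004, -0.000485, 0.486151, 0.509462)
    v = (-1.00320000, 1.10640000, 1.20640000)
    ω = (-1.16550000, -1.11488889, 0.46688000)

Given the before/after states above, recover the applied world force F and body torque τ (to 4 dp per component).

F = (-0.4000, 0.8000, 0.8000)
τ = (0.1200, -0.0800, -0.0900)

rate change Δω = (0.03450000, -0.01488889, -0.03312000)
applied torque τ = (0.1200, -0.0800, -0.0900)
Δv = v₁−v₀ = (-0.00320000, 0.00640000, 0.00640000)
applied force F = (-0.4000, 0.8000, 0.8000)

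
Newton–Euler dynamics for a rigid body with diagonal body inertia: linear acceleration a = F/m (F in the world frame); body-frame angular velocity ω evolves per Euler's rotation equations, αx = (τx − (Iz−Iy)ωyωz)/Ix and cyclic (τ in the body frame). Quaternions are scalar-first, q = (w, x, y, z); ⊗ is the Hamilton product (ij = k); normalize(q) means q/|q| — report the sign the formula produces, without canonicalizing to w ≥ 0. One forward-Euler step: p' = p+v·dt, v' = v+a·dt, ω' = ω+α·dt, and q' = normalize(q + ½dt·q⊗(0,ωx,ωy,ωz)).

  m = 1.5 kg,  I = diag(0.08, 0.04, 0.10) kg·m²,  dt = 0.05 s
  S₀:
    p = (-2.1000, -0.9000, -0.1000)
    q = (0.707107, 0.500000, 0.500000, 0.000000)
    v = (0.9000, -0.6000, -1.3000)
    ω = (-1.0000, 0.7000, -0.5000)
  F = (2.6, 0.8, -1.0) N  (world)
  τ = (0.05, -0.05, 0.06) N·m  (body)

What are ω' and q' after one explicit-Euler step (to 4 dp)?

ω' = (-0.9556, 0.6500, -0.4840)
q' = (0.7105, 0.4758, 0.5183, 0.0124)

ω×(Iω) gyroscopic = (-0.0210, -0.0100, 0.0280)
angular accel α = (0.8875, -1.0000, 0.3200)
new body rate ω' = (-0.9556, 0.6500, -0.4840)
q⊗(0,ω) = (0.1500000, -0.9571070, 0.7449749, 0.4964465)
updated quaternion q' = (0.7105, 0.4758, 0.5183, 0.0124)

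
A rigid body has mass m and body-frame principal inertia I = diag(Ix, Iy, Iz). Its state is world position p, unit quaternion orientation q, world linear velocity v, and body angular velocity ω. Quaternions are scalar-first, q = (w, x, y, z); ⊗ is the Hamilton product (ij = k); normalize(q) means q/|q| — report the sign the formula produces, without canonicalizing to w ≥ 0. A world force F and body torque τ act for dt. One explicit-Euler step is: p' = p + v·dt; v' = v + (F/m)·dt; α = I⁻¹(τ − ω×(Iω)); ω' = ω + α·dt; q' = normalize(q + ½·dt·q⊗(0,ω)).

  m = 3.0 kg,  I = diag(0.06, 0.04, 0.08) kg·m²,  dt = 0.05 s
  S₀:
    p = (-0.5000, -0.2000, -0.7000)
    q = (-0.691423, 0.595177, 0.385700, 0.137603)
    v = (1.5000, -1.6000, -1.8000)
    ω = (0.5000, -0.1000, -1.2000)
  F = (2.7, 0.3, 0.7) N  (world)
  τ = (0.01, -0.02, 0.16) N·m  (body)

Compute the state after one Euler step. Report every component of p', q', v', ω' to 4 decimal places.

p' = (-0.4250, -0.2800, -0.7900)
q' = (-0.6934, 0.5750, 0.4068, 0.1520)
v' = (1.5450, -1.5950, -1.7883)
ω' = (0.5043, -0.1400, -1.1006)

(τ − ω×Iω)/I = (0.0867, -0.8000, 1.9875)
new body rate ω' = (0.5043, -0.1400, -1.1006)
2q̇ = q⊗(0,ω) = (-0.0938949, -0.7947912, 0.8521562, 0.5773399)
q' = normalize(q + ½dt·q⊗(0,ω)) = (-0.6934, 0.5750, 0.4068, 0.1520)
a = (0.9000, 0.1000, 0.2333)
p + v·dt = (-0.4250, -0.2800, -0.7900)
v + (F/m)dt = (1.5450, -1.5950, -1.7883)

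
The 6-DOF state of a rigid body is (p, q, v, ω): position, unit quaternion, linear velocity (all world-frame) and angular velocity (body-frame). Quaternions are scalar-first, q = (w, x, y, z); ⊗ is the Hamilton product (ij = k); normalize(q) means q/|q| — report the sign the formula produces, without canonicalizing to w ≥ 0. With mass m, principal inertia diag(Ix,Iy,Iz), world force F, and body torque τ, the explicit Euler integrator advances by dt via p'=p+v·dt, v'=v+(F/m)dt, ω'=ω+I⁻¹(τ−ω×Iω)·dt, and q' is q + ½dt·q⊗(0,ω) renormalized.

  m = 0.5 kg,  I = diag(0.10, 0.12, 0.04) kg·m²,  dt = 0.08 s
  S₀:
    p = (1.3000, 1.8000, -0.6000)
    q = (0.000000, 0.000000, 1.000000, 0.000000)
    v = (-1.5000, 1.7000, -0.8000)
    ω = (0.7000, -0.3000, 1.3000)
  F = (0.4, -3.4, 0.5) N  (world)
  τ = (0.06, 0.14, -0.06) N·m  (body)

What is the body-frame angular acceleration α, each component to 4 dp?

α = (0.2880, 0.7117, -1.3950)

gyro term ω×Iω = (0.0312, 0.0546, -0.0042)
α = I⁻¹(τ − ω×Iω) = (0.2880, 0.7117, -1.3950)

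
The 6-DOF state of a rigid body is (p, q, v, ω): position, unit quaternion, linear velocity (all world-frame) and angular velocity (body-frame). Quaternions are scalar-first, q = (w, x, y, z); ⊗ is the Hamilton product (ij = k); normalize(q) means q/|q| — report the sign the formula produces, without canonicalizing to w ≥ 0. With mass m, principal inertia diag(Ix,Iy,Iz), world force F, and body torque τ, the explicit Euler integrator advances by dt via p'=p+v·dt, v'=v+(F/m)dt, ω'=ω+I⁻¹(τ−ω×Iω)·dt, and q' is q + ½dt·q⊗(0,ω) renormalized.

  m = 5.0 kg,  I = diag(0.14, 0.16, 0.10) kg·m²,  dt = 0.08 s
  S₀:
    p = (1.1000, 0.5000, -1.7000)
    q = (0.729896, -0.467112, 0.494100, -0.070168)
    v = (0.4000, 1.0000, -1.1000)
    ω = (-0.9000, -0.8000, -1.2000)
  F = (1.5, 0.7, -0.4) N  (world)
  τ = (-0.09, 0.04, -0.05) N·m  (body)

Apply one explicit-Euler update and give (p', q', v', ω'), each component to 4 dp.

gyro term ω×Iω = (-0.0576, 0.0432, 0.0144)
angular accel α = (-0.2314, -0.0200, -0.6440)
new body rate ω' = (-0.9185, -0.8016, -1.2515)
2q̇ = q⊗(0,ω) = (-0.1093224, -1.3059608, -1.0813000, -0.0574956)
updated quaternion q' = (0.7239, -0.5182, 0.4498, -0.0723)
a = F/m = (0.3000, 0.1400, -0.0800)
new position p' = (1.1320, 0.5800, -1.7880)
v + (F/m)dt = (0.4240, 1.0112, -1.1064)

p' = (1.1320, 0.5800, -1.7880)
q' = (0.7239, -0.5182, 0.4498, -0.0723)
v' = (0.4240, 1.0112, -1.1064)
ω' = (-0.9185, -0.8016, -1.2515)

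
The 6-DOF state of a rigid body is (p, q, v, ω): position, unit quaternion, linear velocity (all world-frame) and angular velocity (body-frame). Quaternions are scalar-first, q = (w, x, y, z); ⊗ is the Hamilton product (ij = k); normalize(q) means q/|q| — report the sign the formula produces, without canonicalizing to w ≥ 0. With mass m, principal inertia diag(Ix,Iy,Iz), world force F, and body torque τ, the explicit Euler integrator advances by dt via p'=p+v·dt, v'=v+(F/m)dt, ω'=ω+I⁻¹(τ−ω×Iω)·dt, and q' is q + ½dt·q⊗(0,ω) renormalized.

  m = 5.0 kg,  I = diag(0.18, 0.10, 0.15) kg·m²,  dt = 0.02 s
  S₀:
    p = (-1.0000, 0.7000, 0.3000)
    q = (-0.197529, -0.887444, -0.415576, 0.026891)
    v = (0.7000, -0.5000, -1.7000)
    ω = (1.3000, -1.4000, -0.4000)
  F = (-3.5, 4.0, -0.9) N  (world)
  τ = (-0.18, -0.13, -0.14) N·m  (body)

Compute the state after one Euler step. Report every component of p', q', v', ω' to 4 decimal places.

a = (-0.7000, 0.8000, -0.1800)
p' = p + v·dt = (-0.9860, 0.6900, 0.2660)
v + (F/m)dt = (0.6860, -0.4840, -1.7036)
ω×(Iω) gyroscopic = (0.0280, -0.0156, 0.1456)
angular accel α = (-1.1556, -1.1440, -1.9040)
ω' = ω + α·dt = (1.2769, -1.4229, -0.4381)
Hamilton product q⊗(0,ω) = (0.5826272, -0.0529099, -0.0434787, 1.8616820)
q' = normalize(q + ½dt·q⊗(0,ω)) = (-0.1917, -0.8878, -0.4159, 0.0455)

p' = (-0.9860, 0.6900, 0.2660)
q' = (-0.1917, -0.8878, -0.4159, 0.0455)
v' = (0.6860, -0.4840, -1.7036)
ω' = (1.2769, -1.4229, -0.4381)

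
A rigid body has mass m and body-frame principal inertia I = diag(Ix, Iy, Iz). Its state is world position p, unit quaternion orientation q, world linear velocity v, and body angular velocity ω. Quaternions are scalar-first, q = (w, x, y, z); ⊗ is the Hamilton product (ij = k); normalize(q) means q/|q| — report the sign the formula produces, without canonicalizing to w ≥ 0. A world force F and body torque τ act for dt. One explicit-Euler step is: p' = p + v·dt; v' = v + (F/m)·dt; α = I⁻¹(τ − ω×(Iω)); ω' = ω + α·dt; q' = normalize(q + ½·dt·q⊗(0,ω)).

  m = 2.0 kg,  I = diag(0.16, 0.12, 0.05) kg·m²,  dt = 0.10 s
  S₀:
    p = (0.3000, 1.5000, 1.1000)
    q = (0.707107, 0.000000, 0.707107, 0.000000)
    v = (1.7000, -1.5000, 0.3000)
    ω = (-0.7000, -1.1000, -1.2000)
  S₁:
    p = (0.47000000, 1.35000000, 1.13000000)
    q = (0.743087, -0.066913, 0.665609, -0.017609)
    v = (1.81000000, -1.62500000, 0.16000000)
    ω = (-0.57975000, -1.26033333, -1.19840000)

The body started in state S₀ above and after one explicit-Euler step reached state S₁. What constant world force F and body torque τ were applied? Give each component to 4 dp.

velocity change Δv = (0.11000000, -0.12500000, -0.14000000)
m·(v₁−v₀)/dt = (2.2000, -2.5000, -2.8000)
ω₁ − ω₀ = (0.12025000, -0.16033333, 0.00160000)
τ = I·(Δω/dt) + ω₀×(Iω₀) = (0.1000, -0.1000, -0.0300)

F = (2.2000, -2.5000, -2.8000)
τ = (0.1000, -0.1000, -0.0300)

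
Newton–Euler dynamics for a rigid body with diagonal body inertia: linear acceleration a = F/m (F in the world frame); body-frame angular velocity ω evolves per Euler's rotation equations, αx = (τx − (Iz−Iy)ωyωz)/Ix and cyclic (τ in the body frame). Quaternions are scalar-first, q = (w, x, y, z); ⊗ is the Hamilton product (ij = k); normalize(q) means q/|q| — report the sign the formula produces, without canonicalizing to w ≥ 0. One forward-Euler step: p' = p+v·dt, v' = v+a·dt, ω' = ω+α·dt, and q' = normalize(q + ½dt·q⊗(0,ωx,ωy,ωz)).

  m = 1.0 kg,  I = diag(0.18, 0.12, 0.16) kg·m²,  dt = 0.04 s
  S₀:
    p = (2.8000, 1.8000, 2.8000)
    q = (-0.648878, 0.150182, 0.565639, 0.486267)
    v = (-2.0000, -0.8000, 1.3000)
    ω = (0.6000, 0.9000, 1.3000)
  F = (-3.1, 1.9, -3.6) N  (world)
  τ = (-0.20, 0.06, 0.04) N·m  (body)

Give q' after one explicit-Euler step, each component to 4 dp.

2q̇ = q⊗(0,ω) = (-1.2313314, -0.0916364, -0.4874666, -1.0477610)
updated quaternion q' = (-0.6731, 0.1483, 0.5556, 0.4650)

q' = (-0.6731, 0.1483, 0.5556, 0.4650)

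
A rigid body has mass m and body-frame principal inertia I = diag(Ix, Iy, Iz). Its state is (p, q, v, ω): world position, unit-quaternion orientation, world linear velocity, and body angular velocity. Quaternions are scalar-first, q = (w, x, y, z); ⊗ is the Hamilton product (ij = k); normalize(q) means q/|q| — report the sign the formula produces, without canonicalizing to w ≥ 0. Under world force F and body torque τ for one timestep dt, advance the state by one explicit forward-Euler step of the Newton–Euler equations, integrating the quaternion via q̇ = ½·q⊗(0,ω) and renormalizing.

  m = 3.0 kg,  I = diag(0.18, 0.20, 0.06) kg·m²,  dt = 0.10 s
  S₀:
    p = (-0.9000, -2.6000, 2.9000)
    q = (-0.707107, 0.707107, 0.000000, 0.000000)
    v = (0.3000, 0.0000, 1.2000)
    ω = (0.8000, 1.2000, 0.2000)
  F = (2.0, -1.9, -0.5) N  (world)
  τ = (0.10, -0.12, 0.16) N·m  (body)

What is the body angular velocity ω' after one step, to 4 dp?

angular accel α = (0.7422, -0.6960, 2.3467)
new body rate ω' = (0.8742, 1.1304, 0.4347)

ω' = (0.8742, 1.1304, 0.4347)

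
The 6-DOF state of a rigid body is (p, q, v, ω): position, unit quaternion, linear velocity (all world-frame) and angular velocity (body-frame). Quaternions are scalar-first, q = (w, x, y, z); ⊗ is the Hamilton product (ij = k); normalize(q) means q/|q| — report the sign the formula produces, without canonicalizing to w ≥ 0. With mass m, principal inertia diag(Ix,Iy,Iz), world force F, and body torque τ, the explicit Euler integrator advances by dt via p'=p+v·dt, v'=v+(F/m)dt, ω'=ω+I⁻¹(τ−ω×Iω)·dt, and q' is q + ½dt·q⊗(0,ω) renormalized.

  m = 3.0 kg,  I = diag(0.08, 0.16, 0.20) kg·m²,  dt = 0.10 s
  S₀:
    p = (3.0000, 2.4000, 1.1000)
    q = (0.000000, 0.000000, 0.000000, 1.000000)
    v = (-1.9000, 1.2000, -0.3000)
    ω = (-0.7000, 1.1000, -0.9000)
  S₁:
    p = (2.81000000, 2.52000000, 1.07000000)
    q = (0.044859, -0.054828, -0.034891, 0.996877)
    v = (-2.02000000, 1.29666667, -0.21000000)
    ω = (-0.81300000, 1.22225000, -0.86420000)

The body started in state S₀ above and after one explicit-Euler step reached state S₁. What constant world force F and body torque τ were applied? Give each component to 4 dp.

F = (-3.6000, 2.9000, 2.7000)
τ = (-0.1300, 0.1200, 0.0100)

Δω = ω₁−ω₀ = (-0.11300000, 0.12225000, 0.03580000)
I·α + gyro = (-0.1300, 0.1200, 0.0100)
Δv = v₁−v₀ = (-0.12000000, 0.09666667, 0.09000000)
m·(v₁−v₀)/dt = (-3.6000, 2.9000, 2.7000)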